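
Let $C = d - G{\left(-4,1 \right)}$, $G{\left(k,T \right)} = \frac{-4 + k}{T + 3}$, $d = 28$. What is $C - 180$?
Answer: $-150$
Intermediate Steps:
$G{\left(k,T \right)} = \frac{-4 + k}{3 + T}$
$C = 30$ ($C = 28 - \frac{-4 - 4}{3 + 1} = 28 - \frac{1}{4} \left(-8\right) = 28 - -2 = 28 + 2 = 30$)
$C - 180 = 30 - 180 = -150$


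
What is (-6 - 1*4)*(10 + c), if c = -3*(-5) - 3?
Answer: -220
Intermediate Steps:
c = 12 (c = 15 - 3 = 12)
(-6 - 1*4)*(10 + c) = (-6 - 1*4)*(10 + 12) = (-6 - 4)*22 = -10*22 = -220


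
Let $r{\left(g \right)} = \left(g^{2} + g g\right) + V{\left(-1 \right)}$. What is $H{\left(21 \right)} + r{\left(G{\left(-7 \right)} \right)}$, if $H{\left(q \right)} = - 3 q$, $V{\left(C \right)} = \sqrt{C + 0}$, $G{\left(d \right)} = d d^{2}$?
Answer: $235235 + i \approx 2.3524 \cdot 10^{5} + 1.0 i$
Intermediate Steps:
$G{\left(d \right)} = d^{3}$
$V{\left(C \right)} = \sqrt{C}$
$r{\left(g \right)} = i + 2 g^{2}$ ($r{\left(g \right)} = \left(g^{2} + g g\right) + \sqrt{-1} = \left(g^{2} + g^{2}\right) + i = 2 g^{2} + i = i + 2 g^{2}$)
$H{\left(21 \right)} + r{\left(G{\left(-7 \right)} \right)} = \left(-3\right) 21 + \left(i + 2 \left(\left(-7\right)^{3}\right)^{2}\right) = -63 + \left(i + 2 \left(-343\right)^{2}\right) = -63 + \left(i + 2 \cdot 117649\right) = -63 + \left(i + 235298\right) = -63 + \left(235298 + i\right) = 235235 + i$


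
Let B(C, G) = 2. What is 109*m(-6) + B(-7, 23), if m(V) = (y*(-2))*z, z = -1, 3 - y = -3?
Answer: 1310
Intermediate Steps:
y = 6 (y = 3 - 1*(-3) = 3 + 3 = 6)
m(V) = 12 (m(V) = (6*(-2))*(-1) = -12*(-1) = 12)
109*m(-6) + B(-7, 23) = 109*12 + 2 = 1308 + 2 = 1310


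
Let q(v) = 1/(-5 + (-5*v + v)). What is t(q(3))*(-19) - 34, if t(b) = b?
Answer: -559/17 ≈ -32.882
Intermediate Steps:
q(v) = 1/(-5 - 4*v)
t(q(3))*(-19) - 34 = -1/(5 + 4*3)*(-19) - 34 = -1/(5 + 12)*(-19) - 34 = -1/17*(-19) - 34 = 19/17 - 34 = -559/17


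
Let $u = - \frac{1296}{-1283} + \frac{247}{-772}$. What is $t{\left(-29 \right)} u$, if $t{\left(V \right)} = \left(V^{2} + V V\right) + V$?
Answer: $\frac{1130008983}{990476} \approx 1140.9$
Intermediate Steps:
$u = \frac{683611}{990476}$ ($u = \left(-1296\right) \left(- \frac{1}{1283}\right) + 247 \left(- \frac{1}{772}\right) = \frac{1296}{1283} - \frac{247}{772} = \frac{683611}{990476} \approx 0.69018$)
$t{\left(V \right)} = V + 2 V^{2}$ ($t{\left(V \right)} = \left(V^{2} + V^{2}\right) + V = 2 V^{2} + V = V + 2 V^{2}$)
$t{\left(-29 \right)} u = - 29 \left(1 + 2 \left(-29\right)\right) \frac{683611}{990476} = - 29 \left(1 - 58\right) \frac{683611}{990476} = \left(-29\right) \left(-57\right) \frac{683611}{990476} = 1653 \cdot \frac{683611}{990476} = \frac{1130008983}{990476}$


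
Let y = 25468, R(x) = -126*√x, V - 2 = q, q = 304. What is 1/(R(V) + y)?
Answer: 6367/160940242 + 189*√34/321880484 ≈ 4.2985e-5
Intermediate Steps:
V = 306 (V = 2 + 304 = 306)
1/(R(V) + y) = 1/(-378*√34 + 25468) = 1/(25468 - 378*√34)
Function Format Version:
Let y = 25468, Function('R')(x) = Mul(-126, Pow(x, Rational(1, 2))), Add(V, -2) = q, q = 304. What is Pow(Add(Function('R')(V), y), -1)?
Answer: Add(Rational(6367, 160940242), Mul(Rational(189, 321880484), Pow(34, Rational(1, 2)))) ≈ 4.2985e-5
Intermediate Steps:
V = 306 (V = Add(2, 304) = 306)
Pow(Add(Function('R')(V), y), -1) = Pow(Add(Mul(-126, Pow(306, Rational(1, 2))), 25468), -1) = Pow(Add(Mul(-126, Mul(3, Pow(34, Rational(1, 2)))), 25468), -1) = Pow(Add(Mul(-378, Pow(34, Rational(1, 2))), 25468), -1) = Pow(Add(25468, Mul(-378, Pow(34, Rational(1, 2)))), -1)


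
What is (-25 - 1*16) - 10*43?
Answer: -471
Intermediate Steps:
(-25 - 1*16) - 10*43 = (-25 - 16) - 430 = -41 - 430 = -471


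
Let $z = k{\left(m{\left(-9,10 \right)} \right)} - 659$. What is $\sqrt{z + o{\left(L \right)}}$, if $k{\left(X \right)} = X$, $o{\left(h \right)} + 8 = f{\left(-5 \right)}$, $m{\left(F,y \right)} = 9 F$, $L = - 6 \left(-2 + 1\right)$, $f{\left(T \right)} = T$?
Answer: $i \sqrt{753} \approx 27.441 i$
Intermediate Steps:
$L = 6$ ($L = \left(-6\right) \left(-1\right) = 6$)
$o{\left(h \right)} = -13$ ($o{\left(h \right)} = -8 - 5 = -13$)
$z = -740$ ($z = 9 \left(-9\right) - 659 = -81 - 659 = -740$)
$\sqrt{z + o{\left(L \right)}} = \sqrt{-740 - 13} = \sqrt{-753} = i \sqrt{753}$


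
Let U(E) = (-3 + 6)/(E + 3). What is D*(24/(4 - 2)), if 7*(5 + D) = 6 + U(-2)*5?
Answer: -24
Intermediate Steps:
U(E) = 3/(3 + E)
D = -2 (D = -5 + (6 + (3/(3 - 2))*5)/7 = -5 + (6 + (3/1)*5)/7 = -5 + (6 + (3*1)*5)/7 = -5 + (6 + 3*5)/7 = -5 + (6 + 15)/7 = -5 + (⅐)*21 = -5 + 3 = -2)
D*(24/(4 - 2)) = -48/(4 - 2) = -48/2 = -2*12 = -24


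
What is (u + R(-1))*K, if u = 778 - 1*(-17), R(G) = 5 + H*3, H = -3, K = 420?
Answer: 332220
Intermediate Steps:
R(G) = -4 (R(G) = 5 - 3*3 = 5 - 9 = -4)
u = 795 (u = 778 + 17 = 795)
(u + R(-1))*K = (795 - 4)*420 = 791*420 = 332220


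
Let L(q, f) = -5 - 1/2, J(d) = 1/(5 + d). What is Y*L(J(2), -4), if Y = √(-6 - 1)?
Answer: -11*I*√7/2 ≈ -14.552*I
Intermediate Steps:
L(q, f) = -11/2 (L(q, f) = -5 - 1*½ = -5 - ½ = -11/2)
Y = I*√7 (Y = √(-7) = I*√7 ≈ 2.6458*I)
Y*L(J(2), -4) = (I*√7)*(-11/2) = -11*I*√7/2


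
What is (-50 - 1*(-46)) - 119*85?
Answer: -10119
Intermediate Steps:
(-50 - 1*(-46)) - 119*85 = (-50 + 46) - 10115 = -4 - 10115 = -10119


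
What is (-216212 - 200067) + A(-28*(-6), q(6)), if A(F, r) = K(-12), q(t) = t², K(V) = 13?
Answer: -416266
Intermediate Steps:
A(F, r) = 13
(-216212 - 200067) + A(-28*(-6), q(6)) = (-216212 - 200067) + 13 = -416279 + 13 = -416266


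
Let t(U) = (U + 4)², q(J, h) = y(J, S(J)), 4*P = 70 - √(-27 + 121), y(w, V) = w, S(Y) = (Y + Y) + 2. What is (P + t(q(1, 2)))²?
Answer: (170 - √94)²/16 ≈ 1606.1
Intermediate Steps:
S(Y) = 2 + 2*Y (S(Y) = 2*Y + 2 = 2 + 2*Y)
P = 35/2 - √94/4 (P = (70 - √(-27 + 121))/4 = (70 - √94)/4 = 35/2 - √94/4 ≈ 15.076)
q(J, h) = J
t(U) = (4 + U)²
(P + t(q(1, 2)))² = ((35/2 - √94/4) + (4 + 1)²)² = ((35/2 - √94/4) + 5²)² = ((35/2 - √94/4) + 25)² = (85/2 - √94/4)²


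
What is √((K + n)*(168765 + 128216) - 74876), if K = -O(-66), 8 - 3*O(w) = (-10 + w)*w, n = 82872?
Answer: 2*√56490963387/3 ≈ 1.5845e+5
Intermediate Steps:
O(w) = 8/3 - w*(-10 + w)/3 (O(w) = 8/3 - (-10 + w)*w/3 = 8/3 - w*(-10 + w)/3)
K = 5008/3 (K = -(8/3 - ⅓*(-66)² + (10/3)*(-66)) = -(8/3 - ⅓*4356 - 220) = -(8/3 - 1452 - 220) = -1*(-5008/3) = 5008/3 ≈ 1669.3)
√((K + n)*(168765 + 128216) - 74876) = √((5008/3 + 82872)*(168765 + 128216) - 74876) = √((253624/3)*296981 - 74876) = √(75321509144/3 - 74876) = √(75321284516/3) = 2*√56490963387/3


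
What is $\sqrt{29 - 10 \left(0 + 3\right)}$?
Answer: $i \approx 1.0 i$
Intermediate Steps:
$\sqrt{29 - 10 \left(0 + 3\right)} = \sqrt{29 - 30} = \sqrt{-1} = i$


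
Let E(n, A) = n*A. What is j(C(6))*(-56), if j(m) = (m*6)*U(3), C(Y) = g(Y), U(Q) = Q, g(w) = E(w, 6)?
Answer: -36288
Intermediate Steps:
E(n, A) = A*n
g(w) = 6*w
C(Y) = 6*Y
j(m) = 18*m (j(m) = (m*6)*3 = (6*m)*3 = 18*m)
j(C(6))*(-56) = (18*(6*6))*(-56) = (18*36)*(-56) = 648*(-56) = -36288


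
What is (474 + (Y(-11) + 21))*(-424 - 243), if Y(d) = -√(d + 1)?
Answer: -330165 + 667*I*√10 ≈ -3.3017e+5 + 2109.2*I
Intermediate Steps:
Y(d) = -√(1 + d)
(474 + (Y(-11) + 21))*(-424 - 243) = (474 + (-√(1 - 11) + 21))*(-424 - 243) = (474 + (-√(-10) + 21))*(-667) = (474 + (-I*√10 + 21))*(-667) = (474 + (21 - I*√10))*(-667) = (495 - I*√10)*(-667) = -330165 + 667*I*√10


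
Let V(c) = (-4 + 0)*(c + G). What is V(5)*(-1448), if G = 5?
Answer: 57920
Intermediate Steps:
V(c) = -20 - 4*c (V(c) = (-4 + 0)*(c + 5) = -4*(5 + c) = -20 - 4*c)
V(5)*(-1448) = (-20 - 4*5)*(-1448) = (-20 - 20)*(-1448) = -40*(-1448) = 57920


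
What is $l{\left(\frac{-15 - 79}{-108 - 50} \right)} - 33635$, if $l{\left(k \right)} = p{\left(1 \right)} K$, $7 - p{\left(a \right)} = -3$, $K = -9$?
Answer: $-33725$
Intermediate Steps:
$p{\left(a \right)} = 10$ ($p{\left(a \right)} = 7 - -3 = 7 + 3 = 10$)
$l{\left(k \right)} = -90$ ($l{\left(k \right)} = 10 \left(-9\right) = -90$)
$l{\left(\frac{-15 - 79}{-108 - 50} \right)} - 33635 = -90 - 33635 = -33725$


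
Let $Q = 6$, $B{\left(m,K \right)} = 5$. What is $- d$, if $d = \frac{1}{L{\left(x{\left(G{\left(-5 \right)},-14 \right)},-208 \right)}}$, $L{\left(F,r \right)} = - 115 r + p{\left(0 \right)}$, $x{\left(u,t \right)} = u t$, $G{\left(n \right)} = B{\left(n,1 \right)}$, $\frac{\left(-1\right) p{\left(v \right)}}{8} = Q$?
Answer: $- \frac{1}{23872} \approx -4.189 \cdot 10^{-5}$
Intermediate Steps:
$p{\left(v \right)} = -48$ ($p{\left(v \right)} = \left(-8\right) 6 = -48$)
$G{\left(n \right)} = 5$
$x{\left(u,t \right)} = t u$
$L{\left(F,r \right)} = -48 - 115 r$ ($L{\left(F,r \right)} = - 115 r - 48 = -48 - 115 r$)
$d = \frac{1}{23872}$ ($d = \frac{1}{-48 - -23920} = \frac{1}{-48 + 23920} = \frac{1}{23872} \approx 4.189 \cdot 10^{-5}$)
$- d = \left(-1\right) \frac{1}{23872} = - \frac{1}{23872}$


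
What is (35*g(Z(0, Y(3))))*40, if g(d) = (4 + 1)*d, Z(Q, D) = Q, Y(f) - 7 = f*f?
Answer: 0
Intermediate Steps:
Y(f) = 7 + f**2 (Y(f) = 7 + f*f = 7 + f**2)
g(d) = 5*d
(35*g(Z(0, Y(3))))*40 = (35*(5*0))*40 = (35*0)*40 = 0*40 = 0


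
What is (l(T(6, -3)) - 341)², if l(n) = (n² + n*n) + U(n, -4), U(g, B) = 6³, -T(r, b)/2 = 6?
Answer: 26569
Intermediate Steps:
T(r, b) = -12 (T(r, b) = -2*6 = -12)
U(g, B) = 216
l(n) = 216 + 2*n² (l(n) = (n² + n*n) + 216 = (n² + n²) + 216 = 2*n² + 216 = 216 + 2*n²)
(l(T(6, -3)) - 341)² = ((216 + 2*(-12)²) - 341)² = ((216 + 2*144) - 341)² = ((216 + 288) - 341)² = (504 - 341)² = 163² = 26569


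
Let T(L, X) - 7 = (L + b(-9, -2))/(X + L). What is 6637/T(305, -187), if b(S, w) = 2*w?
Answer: 783166/1127 ≈ 694.91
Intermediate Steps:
T(L, X) = 7 + (-4 + L)/(L + X) (T(L, X) = 7 + (L + 2*(-2))/(X + L) = 7 + (L - 4)/(L + X) = 7 + (-4 + L)/(L + X))
6637/T(305, -187) = 6637/(((-4 + 7*(-187) + 8*305)/(305 - 187))) = 6637/(((-4 - 1309 + 2440)/118)) = 6637/(((1/118)*1127)) = 6637/(1127/118) = 6637*(118/1127) = 783166/1127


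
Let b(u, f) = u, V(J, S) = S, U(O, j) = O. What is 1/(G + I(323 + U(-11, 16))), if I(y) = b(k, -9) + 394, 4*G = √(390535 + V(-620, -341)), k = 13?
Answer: 3256/1130095 - 2*√390194/1130095 ≈ 0.0017757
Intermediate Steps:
G = √390194/4 (G = √(390535 - 341)/4 = √390194/4 ≈ 156.16)
I(y) = 407 (I(y) = 13 + 394 = 407)
1/(G + I(323 + U(-11, 16))) = 1/(√390194/4 + 407) = 1/(407 + √390194/4)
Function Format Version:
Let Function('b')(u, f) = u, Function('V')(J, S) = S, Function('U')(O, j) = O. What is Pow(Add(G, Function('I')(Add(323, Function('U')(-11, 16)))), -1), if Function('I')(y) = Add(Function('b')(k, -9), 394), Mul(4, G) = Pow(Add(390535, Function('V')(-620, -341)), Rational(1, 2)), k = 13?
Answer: Add(Rational(3256, 1130095), Mul(Rational(-2, 1130095), Pow(390194, Rational(1, 2)))) ≈ 0.0017757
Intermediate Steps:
G = Mul(Rational(1, 4), Pow(390194, Rational(1, 2))) (G = Mul(Rational(1, 4), Pow(Add(390535, -341), Rational(1, 2))) = Mul(Rational(1, 4), Pow(390194, Rational(1, 2))) ≈ 156.16)
Function('I')(y) = 407 (Function('I')(y) = Add(13, 394) = 407)
Pow(Add(G, Function('I')(Add(323, Function('U')(-11, 16)))), -1) = Pow(Add(Mul(Rational(1, 4), Pow(390194, Rational(1, 2))), 407), -1) = Pow(Add(407, Mul(Rational(1, 4), Pow(390194, Rational(1, 2)))), -1)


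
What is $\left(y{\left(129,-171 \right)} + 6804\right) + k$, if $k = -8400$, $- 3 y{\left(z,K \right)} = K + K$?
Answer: $-1482$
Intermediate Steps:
$y{\left(z,K \right)} = - \frac{2 K}{3}$ ($y{\left(z,K \right)} = - \frac{K + K}{3} = - \frac{2 K}{3}$)
$\left(y{\left(129,-171 \right)} + 6804\right) + k = \left(\left(- \frac{2}{3}\right) \left(-171\right) + 6804\right) - 8400 = \left(114 + 6804\right) - 8400 = 6918 - 8400 = -1482$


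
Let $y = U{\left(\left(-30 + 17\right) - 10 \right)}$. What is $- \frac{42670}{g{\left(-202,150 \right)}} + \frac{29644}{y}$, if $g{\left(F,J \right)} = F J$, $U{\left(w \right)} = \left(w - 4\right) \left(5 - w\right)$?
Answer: $- \frac{7216289}{190890} \approx -37.803$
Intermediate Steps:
$U{\left(w \right)} = \left(-4 + w\right) \left(5 - w\right)$
$y = -756$ ($y = -20 - \left(\left(-30 + 17\right) - 10\right)^{2} + 9 \left(\left(-30 + 17\right) - 10\right) = -20 - \left(-13 - 10\right)^{2} + 9 \left(-13 - 10\right) = -20 - \left(-23\right)^{2} + 9 \left(-23\right) = -20 - 529 - 207 = -756$)
$- \frac{42670}{g{\left(-202,150 \right)}} + \frac{29644}{y} = - \frac{42670}{\left(-202\right) 150} + \frac{29644}{-756} = - \frac{42670}{-30300} + 29644 \left(- \frac{1}{756}\right) = \left(-42670\right) \left(- \frac{1}{30300}\right) - \frac{7411}{189} = \frac{4267}{3030} - \frac{7411}{189} = - \frac{7216289}{190890}$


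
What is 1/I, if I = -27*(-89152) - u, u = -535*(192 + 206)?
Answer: 1/2620034 ≈ 3.8167e-7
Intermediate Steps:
u = -212930 (u = -535*398 = -212930)
I = 2620034 (I = -27*(-89152) - 1*(-212930) = 2407104 + 212930 = 2620034)
1/I = 1/2620034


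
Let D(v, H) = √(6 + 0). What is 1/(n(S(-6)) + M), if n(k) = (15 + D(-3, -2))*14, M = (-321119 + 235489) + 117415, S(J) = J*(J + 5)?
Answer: 10665/341226283 - 14*√6/1023678849 ≈ 3.1221e-5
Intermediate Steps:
S(J) = J*(5 + J)
D(v, H) = √6
M = 31785 (M = -85630 + 117415 = 31785)
n(k) = 210 + 14*√6 (n(k) = (15 + √6)*14 = 210 + 14*√6)
1/(n(S(-6)) + M) = 1/((210 + 14*√6) + 31785) = 1/(31995 + 14*√6)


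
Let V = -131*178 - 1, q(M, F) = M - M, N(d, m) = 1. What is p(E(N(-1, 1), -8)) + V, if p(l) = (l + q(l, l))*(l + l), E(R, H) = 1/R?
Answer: -23317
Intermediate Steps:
q(M, F) = 0
V = -23319 (V = -23318 - 1 = -23319)
p(l) = 2*l² (p(l) = (l + 0)*(l + l) = l*(2*l) = 2*l²)
p(E(N(-1, 1), -8)) + V = 2*(1/1)² - 23319 = 2*1² - 23319 = 2*1 - 23319 = 2 - 23319 = -23317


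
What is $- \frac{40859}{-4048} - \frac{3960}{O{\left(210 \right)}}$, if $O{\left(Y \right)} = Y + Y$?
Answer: $\frac{18845}{28336} \approx 0.66506$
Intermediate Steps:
$O{\left(Y \right)} = 2 Y$
$- \frac{40859}{-4048} - \frac{3960}{O{\left(210 \right)}} = - \frac{40859}{-4048} - \frac{3960}{2 \cdot 210} = \left(-40859\right) \left(- \frac{1}{4048}\right) - \frac{3960}{420} = \frac{40859}{4048} - \frac{66}{7} = \frac{18845}{28336}$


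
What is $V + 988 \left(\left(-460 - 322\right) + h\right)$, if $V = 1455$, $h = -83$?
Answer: $-853165$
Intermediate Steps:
$V + 988 \left(\left(-460 - 322\right) + h\right) = 1455 + 988 \left(\left(-460 - 322\right) - 83\right) = 1455 + 988 \left(-782 - 83\right) = 1455 + 988 \left(-865\right) = 1455 - 854620 = -853165$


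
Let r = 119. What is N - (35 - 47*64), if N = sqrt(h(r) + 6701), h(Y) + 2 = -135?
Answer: 2973 + 2*sqrt(1641) ≈ 3054.0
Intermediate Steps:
h(Y) = -137 (h(Y) = -2 - 135 = -137)
N = 2*sqrt(1641) (N = sqrt(-137 + 6701) = sqrt(6564) = 2*sqrt(1641) ≈ 81.019)
N - (35 - 47*64) = 2*sqrt(1641) - (35 - 47*64) = 2*sqrt(1641) - (35 - 3008) = 2*sqrt(1641) - 1*(-2973) = 2*sqrt(1641) + 2973 = 2973 + 2*sqrt(1641)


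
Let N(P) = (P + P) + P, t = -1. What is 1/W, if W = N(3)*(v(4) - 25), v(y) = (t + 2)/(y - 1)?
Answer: -1/222 ≈ -0.0045045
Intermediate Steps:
v(y) = 1/(-1 + y) (v(y) = (-1 + 2)/(y - 1) = 1/(-1 + y))
N(P) = 3*P (N(P) = 2*P + P = 3*P)
W = -222 (W = (3*3)*(1/(-1 + 4) - 25) = 9*(1/3 - 25) = 9*(⅓ - 25) = 9*(-74/3) = -222)
1/W = 1/(-222) = -1/222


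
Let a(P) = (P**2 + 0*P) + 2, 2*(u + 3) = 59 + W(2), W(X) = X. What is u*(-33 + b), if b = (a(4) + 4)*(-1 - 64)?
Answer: -80465/2 ≈ -40233.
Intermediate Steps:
u = 55/2 (u = -3 + (59 + 2)/2 = -3 + (1/2)*61 = -3 + 61/2 = 55/2 ≈ 27.500)
a(P) = 2 + P**2 (a(P) = (P**2 + 0) + 2 = P**2 + 2 = 2 + P**2)
b = -1430 (b = ((2 + 4**2) + 4)*(-1 - 64) = ((2 + 16) + 4)*(-65) = (18 + 4)*(-65) = 22*(-65) = -1430)
u*(-33 + b) = 55*(-33 - 1430)/2 = (55/2)*(-1463) = -80465/2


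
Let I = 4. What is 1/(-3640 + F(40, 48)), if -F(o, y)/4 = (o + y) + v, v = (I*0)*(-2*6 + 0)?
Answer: -1/3992 ≈ -0.00025050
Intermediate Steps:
v = 0 (v = (4*0)*(-2*6 + 0) = 0*(-12 + 0) = 0*(-12) = 0)
F(o, y) = -4*o - 4*y (F(o, y) = -4*((o + y) + 0) = -4*(o + y) = -4*o - 4*y)
1/(-3640 + F(40, 48)) = 1/(-3640 + (-4*40 - 4*48)) = 1/(-3640 + (-160 - 192)) = 1/(-3640 - 352) = 1/(-3992) = -1/3992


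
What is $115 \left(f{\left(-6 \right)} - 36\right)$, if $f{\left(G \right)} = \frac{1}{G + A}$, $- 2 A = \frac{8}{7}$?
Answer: $- \frac{8315}{2} \approx -4157.5$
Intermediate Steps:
$A = - \frac{4}{7}$ ($A = - \frac{8 \cdot \frac{1}{7}}{2} = \left(- \frac{1}{2}\right) \frac{8}{7} = - \frac{4}{7} \approx -0.57143$)
$f{\left(G \right)} = \frac{1}{- \frac{4}{7} + G}$ ($f{\left(G \right)} = \frac{1}{G - \frac{4}{7}} = \frac{1}{- \frac{4}{7} + G}$)
$115 \left(f{\left(-6 \right)} - 36\right) = 115 \left(\frac{7}{-4 + 7 \left(-6\right)} - 36\right) = 115 \left(\frac{7}{-4 - 42} - 36\right) = 115 \left(\frac{7}{-46} - 36\right) = 115 \left(7 \left(- \frac{1}{46}\right) - 36\right) = 115 \left(- \frac{7}{46} - 36\right) = 115 \left(- \frac{1663}{46}\right) = - \frac{8315}{2}$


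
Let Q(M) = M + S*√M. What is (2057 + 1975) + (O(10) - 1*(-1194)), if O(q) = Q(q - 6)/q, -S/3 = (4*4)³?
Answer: 13844/5 ≈ 2768.8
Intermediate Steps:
S = -12288 (S = -3*(4*4)³ = -3*16³ = -3*4096 = -12288)
Q(M) = M - 12288*√M
O(q) = (-6 + q - 12288*√(-6 + q))/q (O(q) = ((q - 6) - 12288*√(q - 6))/q = ((-6 + q) - 12288*√(-6 + q))/q = (-6 + q - 12288*√(-6 + q))/q)
(2057 + 1975) + (O(10) - 1*(-1194)) = (2057 + 1975) + ((-6 + 10 - 12288*√(-6 + 10))/10 - 1*(-1194)) = 4032 + ((-6 + 10 - 12288*√4)/10 + 1194) = 4032 + ((-6 + 10 - 12288*2)/10 + 1194) = 4032 + ((-6 + 10 - 24576)/10 + 1194) = 4032 + ((⅒)*(-24572) + 1194) = 4032 + (-12286/5 + 1194) = 4032 - 6316/5 = 13844/5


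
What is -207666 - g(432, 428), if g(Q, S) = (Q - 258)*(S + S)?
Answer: -356610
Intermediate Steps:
g(Q, S) = 2*S*(-258 + Q) (g(Q, S) = (-258 + Q)*(2*S) = 2*S*(-258 + Q))
-207666 - g(432, 428) = -207666 - 2*428*(-258 + 432) = -207666 - 2*428*174 = -207666 - 1*148944 = -207666 - 148944 = -356610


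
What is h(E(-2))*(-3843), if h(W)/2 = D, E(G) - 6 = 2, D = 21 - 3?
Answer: -138348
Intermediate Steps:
D = 18
E(G) = 8 (E(G) = 6 + 2 = 8)
h(W) = 36 (h(W) = 2*18 = 36)
h(E(-2))*(-3843) = 36*(-3843) = -138348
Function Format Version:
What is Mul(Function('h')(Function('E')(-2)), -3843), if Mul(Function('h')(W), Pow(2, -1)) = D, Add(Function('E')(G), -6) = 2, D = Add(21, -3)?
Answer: -138348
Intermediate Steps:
D = 18
Function('E')(G) = 8 (Function('E')(G) = Add(6, 2) = 8)
Function('h')(W) = 36 (Function('h')(W) = Mul(2, 18) = 36)
Mul(Function('h')(Function('E')(-2)), -3843) = Mul(36, -3843) = -138348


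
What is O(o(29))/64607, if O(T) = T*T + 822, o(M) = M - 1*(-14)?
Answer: 2671/64607 ≈ 0.041342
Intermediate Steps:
o(M) = 14 + M (o(M) = M + 14 = 14 + M)
O(T) = 822 + T² (O(T) = T² + 822 = 822 + T²)
O(o(29))/64607 = (822 + (14 + 29)²)/64607 = (822 + 43²)*(1/64607) = (822 + 1849)*(1/64607) = 2671*(1/64607) = 2671/64607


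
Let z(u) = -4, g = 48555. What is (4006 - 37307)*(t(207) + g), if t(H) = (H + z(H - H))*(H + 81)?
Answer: -3563839719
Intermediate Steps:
t(H) = (-4 + H)*(81 + H) (t(H) = (H - 4)*(H + 81) = (-4 + H)*(81 + H))
(4006 - 37307)*(t(207) + g) = (4006 - 37307)*((-324 + 207² + 77*207) + 48555) = -33301*((-324 + 42849 + 15939) + 48555) = -33301*(58464 + 48555) = -33301*107019 = -3563839719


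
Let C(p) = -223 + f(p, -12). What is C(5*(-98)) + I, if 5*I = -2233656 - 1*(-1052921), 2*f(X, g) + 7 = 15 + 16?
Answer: -236358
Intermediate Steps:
f(X, g) = 12 (f(X, g) = -7/2 + (15 + 16)/2 = -7/2 + (½)*31 = -7/2 + 31/2 = 12)
C(p) = -211 (C(p) = -223 + 12 = -211)
I = -236147 (I = (-2233656 - 1*(-1052921))/5 = (-2233656 + 1052921)/5 = (⅕)*(-1180735) = -236147)
C(5*(-98)) + I = -211 - 236147 = -236358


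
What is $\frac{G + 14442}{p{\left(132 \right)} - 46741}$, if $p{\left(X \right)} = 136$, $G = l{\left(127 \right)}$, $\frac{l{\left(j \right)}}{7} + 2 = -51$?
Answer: $- \frac{14071}{46605} \approx -0.30192$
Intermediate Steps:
$l{\left(j \right)} = -371$ ($l{\left(j \right)} = -14 + 7 \left(-51\right) = -14 - 357 = -371$)
$G = -371$
$\frac{G + 14442}{p{\left(132 \right)} - 46741} = \frac{-371 + 14442}{136 - 46741} = \frac{14071}{-46605} = 14071 \left(- \frac{1}{46605}\right) = - \frac{14071}{46605}$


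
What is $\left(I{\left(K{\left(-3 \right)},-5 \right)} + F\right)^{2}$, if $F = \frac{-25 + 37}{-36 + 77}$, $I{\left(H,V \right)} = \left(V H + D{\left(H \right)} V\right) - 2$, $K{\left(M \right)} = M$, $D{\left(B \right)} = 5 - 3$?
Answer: $\frac{18225}{1681} \approx 10.842$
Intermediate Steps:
$D{\left(B \right)} = 2$
$I{\left(H,V \right)} = -2 + 2 V + H V$ ($I{\left(H,V \right)} = \left(V H + 2 V\right) - 2 = \left(H V + 2 V\right) - 2 = \left(2 V + H V\right) - 2 = -2 + 2 V + H V$)
$F = \frac{12}{41} \approx 0.29268$
$\left(I{\left(K{\left(-3 \right)},-5 \right)} + F\right)^{2} = \left(\left(-2 + 2 \left(-5\right) - -15\right) + \frac{12}{41}\right)^{2} = \left(\left(-2 - 10 + 15\right) + \frac{12}{41}\right)^{2} = \left(3 + \frac{12}{41}\right)^{2} = \left(\frac{135}{41}\right)^{2} = \frac{18225}{1681}$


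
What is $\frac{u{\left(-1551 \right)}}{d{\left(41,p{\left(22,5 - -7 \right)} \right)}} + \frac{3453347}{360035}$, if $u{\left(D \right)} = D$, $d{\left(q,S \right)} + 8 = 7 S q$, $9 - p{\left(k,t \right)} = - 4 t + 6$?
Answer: $\frac{49960598978}{5266952015} \approx 9.4857$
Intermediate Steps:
$p{\left(k,t \right)} = 3 + 4 t$ ($p{\left(k,t \right)} = 9 - \left(- 4 t + 6\right) = 9 - \left(6 - 4 t\right) = 9 + \left(-6 + 4 t\right) = 3 + 4 t$)
$d{\left(q,S \right)} = -8 + 7 S q$
$\frac{u{\left(-1551 \right)}}{d{\left(41,p{\left(22,5 - -7 \right)} \right)}} + \frac{3453347}{360035} = - \frac{1551}{-8 + 7 \left(3 + 4 \left(5 - -7\right)\right) 41} + \frac{3453347}{360035} = - \frac{1551}{-8 + 7 \left(3 + 4 \left(5 + 7\right)\right) 41} + 3453347 \cdot \frac{1}{360035} = - \frac{1551}{-8 + 7 \left(3 + 4 \cdot 12\right) 41} + \frac{3453347}{360035} = - \frac{1551}{-8 + 7 \left(3 + 48\right) 41} + \frac{3453347}{360035} = - \frac{1551}{-8 + 7 \cdot 51 \cdot 41} + \frac{3453347}{360035} = - \frac{1551}{-8 + 14637} + \frac{3453347}{360035} = - \frac{1551}{14629} + \frac{3453347}{360035} = \frac{49960598978}{5266952015}$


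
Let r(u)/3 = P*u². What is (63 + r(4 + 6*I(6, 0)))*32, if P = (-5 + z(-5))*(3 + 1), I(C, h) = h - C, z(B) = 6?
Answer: 395232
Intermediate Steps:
P = 4 (P = (-5 + 6)*(3 + 1) = 1*4 = 4)
r(u) = 12*u² (r(u) = 3*(4*u²) = 12*u²)
(63 + r(4 + 6*I(6, 0)))*32 = (63 + 12*(4 + 6*(0 - 1*6))²)*32 = (63 + 12*(4 + 6*(0 - 6))²)*32 = (63 + 12*(4 + 6*(-6))²)*32 = (63 + 12*(4 - 36)²)*32 = (63 + 12*(-32)²)*32 = (63 + 12*1024)*32 = (63 + 12288)*32 = 12351*32 = 395232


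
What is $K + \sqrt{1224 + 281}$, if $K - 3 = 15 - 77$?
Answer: $-59 + \sqrt{1505} \approx -20.206$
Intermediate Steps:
$K = -59$ ($K = 3 + \left(15 - 77\right) = 3 - 62 = -59$)
$K + \sqrt{1224 + 281} = -59 + \sqrt{1224 + 281} = -59 + \sqrt{1505}$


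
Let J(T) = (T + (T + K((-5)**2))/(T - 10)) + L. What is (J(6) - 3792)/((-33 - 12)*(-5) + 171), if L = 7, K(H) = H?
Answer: -153/16 ≈ -9.5625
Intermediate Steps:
J(T) = 7 + T + (25 + T)/(-10 + T) (J(T) = (T + (T + (-5)**2)/(T - 10)) + 7 = (T + (T + 25)/(-10 + T)) + 7 = (T + (25 + T)/(-10 + T)) + 7 = 7 + T + (25 + T)/(-10 + T))
(J(6) - 3792)/((-33 - 12)*(-5) + 171) = ((-45 + 6**2 - 2*6)/(-10 + 6) - 3792)/((-33 - 12)*(-5) + 171) = ((-45 + 36 - 12)/(-4) - 3792)/(-45*(-5) + 171) = (-1/4*(-21) - 3792)/(225 + 171) = (21/4 - 3792)/396 = -15147/4*1/396 = -153/16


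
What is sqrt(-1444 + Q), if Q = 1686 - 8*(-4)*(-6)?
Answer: 5*sqrt(2) ≈ 7.0711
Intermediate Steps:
Q = 1494 (Q = 1686 - (-32)*(-6) = 1686 - 1*192 = 1686 - 192 = 1494)
sqrt(-1444 + Q) = sqrt(-1444 + 1494) = sqrt(50) = 5*sqrt(2)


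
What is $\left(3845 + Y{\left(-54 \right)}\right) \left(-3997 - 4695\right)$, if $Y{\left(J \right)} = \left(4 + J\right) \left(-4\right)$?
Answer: $-35159140$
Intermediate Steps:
$Y{\left(J \right)} = -16 - 4 J$
$\left(3845 + Y{\left(-54 \right)}\right) \left(-3997 - 4695\right) = \left(3845 - -200\right) \left(-3997 - 4695\right) = \left(3845 + \left(-16 + 216\right)\right) \left(-8692\right) = \left(3845 + 200\right) \left(-8692\right) = 4045 \left(-8692\right) = -35159140$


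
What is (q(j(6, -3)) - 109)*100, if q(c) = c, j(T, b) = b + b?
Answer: -11500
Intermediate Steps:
j(T, b) = 2*b
(q(j(6, -3)) - 109)*100 = (2*(-3) - 109)*100 = (-6 - 109)*100 = -115*100 = -11500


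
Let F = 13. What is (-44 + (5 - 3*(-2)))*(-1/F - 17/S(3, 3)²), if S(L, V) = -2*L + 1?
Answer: 8118/325 ≈ 24.978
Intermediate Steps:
S(L, V) = 1 - 2*L
(-44 + (5 - 3*(-2)))*(-1/F - 17/S(3, 3)²) = (-44 + (5 - 3*(-2)))*(-1/13 - 17/(1 - 2*3)²) = (-44 + (5 + 6))*(-1*1/13 - 17/(1 - 6)²) = (-44 + 11)*(-1/13 - 17/((-5)²)) = -33*(-1/13 - 17/25) = -33*(-246/325) = 8118/325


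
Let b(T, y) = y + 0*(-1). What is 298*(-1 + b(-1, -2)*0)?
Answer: -298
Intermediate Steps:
b(T, y) = y (b(T, y) = y + 0 = y)
298*(-1 + b(-1, -2)*0) = 298*(-1 - 2*0) = 298*(-1 + 0) = 298*(-1) = -298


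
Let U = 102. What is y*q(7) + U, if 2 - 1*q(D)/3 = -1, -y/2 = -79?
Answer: 1524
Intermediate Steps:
y = 158 (y = -2*(-79) = 158)
q(D) = 9 (q(D) = 6 - 3*(-1) = 6 + 3 = 9)
y*q(7) + U = 158*9 + 102 = 1422 + 102 = 1524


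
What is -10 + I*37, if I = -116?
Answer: -4302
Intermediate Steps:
-10 + I*37 = -10 - 116*37 = -10 - 4292 = -4302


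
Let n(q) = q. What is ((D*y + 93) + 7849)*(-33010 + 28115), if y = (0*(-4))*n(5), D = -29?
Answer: -38876090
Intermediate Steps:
y = 0 (y = (0*(-4))*5 = 0*5 = 0)
((D*y + 93) + 7849)*(-33010 + 28115) = ((-29*0 + 93) + 7849)*(-33010 + 28115) = ((0 + 93) + 7849)*(-4895) = (93 + 7849)*(-4895) = 7942*(-4895) = -38876090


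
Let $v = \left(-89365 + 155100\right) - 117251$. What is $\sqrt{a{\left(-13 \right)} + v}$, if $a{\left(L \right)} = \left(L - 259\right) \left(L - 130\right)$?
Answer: $2 i \sqrt{3155} \approx 112.34 i$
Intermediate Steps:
$a{\left(L \right)} = \left(-259 + L\right) \left(-130 + L\right)$
$v = -51516$ ($v = 65735 - 117251 = -51516$)
$\sqrt{a{\left(-13 \right)} + v} = \sqrt{\left(33670 + \left(-13\right)^{2} - -5057\right) - 51516} = \sqrt{\left(33670 + 169 + 5057\right) - 51516} = \sqrt{38896 - 51516} = \sqrt{-12620} = 2 i \sqrt{3155}$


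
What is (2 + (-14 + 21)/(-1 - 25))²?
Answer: 2025/676 ≈ 2.9956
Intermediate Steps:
(2 + (-14 + 21)/(-1 - 25))² = (2 + 7/(-26))² = (2 + 7*(-1/26))² = (2 - 7/26)² = (45/26)² = 2025/676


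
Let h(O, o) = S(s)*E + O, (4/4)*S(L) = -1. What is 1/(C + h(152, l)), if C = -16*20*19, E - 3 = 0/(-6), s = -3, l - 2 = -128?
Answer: -1/5931 ≈ -0.00016861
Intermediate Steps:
l = -126 (l = 2 - 128 = -126)
S(L) = -1
E = 3 (E = 3 + 0/(-6) = 3 + 0*(-⅙) = 3 + 0 = 3)
h(O, o) = -3 + O (h(O, o) = -1*3 + O = -3 + O)
C = -6080 (C = -320*19 = -6080)
1/(C + h(152, l)) = 1/(-6080 + (-3 + 152)) = 1/(-6080 + 149) = 1/(-5931) = -1/5931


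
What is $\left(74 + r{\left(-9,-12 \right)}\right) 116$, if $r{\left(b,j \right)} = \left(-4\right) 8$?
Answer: $4872$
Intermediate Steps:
$r{\left(b,j \right)} = -32$
$\left(74 + r{\left(-9,-12 \right)}\right) 116 = \left(74 - 32\right) 116 = 42 \cdot 116 = 4872$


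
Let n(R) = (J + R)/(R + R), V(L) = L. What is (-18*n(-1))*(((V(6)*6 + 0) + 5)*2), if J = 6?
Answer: 3690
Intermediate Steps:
n(R) = (6 + R)/(2*R) (n(R) = (6 + R)/(R + R) = (6 + R)/((2*R)) = (6 + R)*(1/(2*R)) = (6 + R)/(2*R))
(-18*n(-1))*(((V(6)*6 + 0) + 5)*2) = (-9*(6 - 1)/(-1))*(((6*6 + 0) + 5)*2) = (-9*(-1)*5)*(((36 + 0) + 5)*2) = (-18*(-5/2))*((36 + 5)*2) = 45*(41*2) = 45*82 = 3690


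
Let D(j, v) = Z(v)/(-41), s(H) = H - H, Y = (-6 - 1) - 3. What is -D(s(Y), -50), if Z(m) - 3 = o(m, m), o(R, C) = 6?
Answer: 9/41 ≈ 0.21951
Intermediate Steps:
Y = -10 (Y = -7 - 3 = -10)
Z(m) = 9 (Z(m) = 3 + 6 = 9)
s(H) = 0
D(j, v) = -9/41 (D(j, v) = 9/(-41) = 9*(-1/41) = -9/41)
-D(s(Y), -50) = -1*(-9/41) = 9/41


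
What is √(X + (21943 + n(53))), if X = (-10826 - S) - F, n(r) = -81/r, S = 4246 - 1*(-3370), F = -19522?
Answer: √64667314/53 ≈ 151.73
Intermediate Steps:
S = 7616 (S = 4246 + 3370 = 7616)
X = 1080 (X = (-10826 - 1*7616) - 1*(-19522) = (-10826 - 7616) + 19522 = -18442 + 19522 = 1080)
√(X + (21943 + n(53))) = √(1080 + (21943 - 81/53)) = √(1080 + 1162898/53) = √(1220138/53) = √64667314/53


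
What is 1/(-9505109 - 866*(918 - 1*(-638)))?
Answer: -1/10852605 ≈ -9.2144e-8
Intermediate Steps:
1/(-9505109 - 866*(918 - 1*(-638))) = 1/(-9505109 - 866*(918 + 638)) = 1/(-9505109 - 866*1556) = 1/(-9505109 - 1347496) = 1/(-10852605) = -1/10852605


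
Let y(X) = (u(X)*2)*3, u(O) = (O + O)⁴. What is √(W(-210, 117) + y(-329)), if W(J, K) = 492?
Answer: 2*√281186738067 ≈ 1.0605e+6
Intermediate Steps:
u(O) = 16*O⁴ (u(O) = (2*O)⁴ = 16*O⁴)
y(X) = 96*X⁴ (y(X) = ((16*X⁴)*2)*3 = (32*X⁴)*3 = 96*X⁴)
√(W(-210, 117) + y(-329)) = √(492 + 96*(-329)⁴) = √(492 + 96*11716114081) = √(492 + 1124746951776) = √1124746952268 = 2*√281186738067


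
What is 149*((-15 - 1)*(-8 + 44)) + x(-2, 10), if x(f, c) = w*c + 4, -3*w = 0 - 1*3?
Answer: -85810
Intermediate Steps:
w = 1 (w = -(0 - 1*3)/3 = -(0 - 3)/3 = -1/3*(-3) = 1)
x(f, c) = 4 + c (x(f, c) = 1*c + 4 = c + 4 = 4 + c)
149*((-15 - 1)*(-8 + 44)) + x(-2, 10) = 149*((-15 - 1)*(-8 + 44)) + (4 + 10) = 149*(-16*36) + 14 = 149*(-576) + 14 = -85824 + 14 = -85810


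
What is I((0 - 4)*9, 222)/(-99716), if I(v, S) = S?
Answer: -111/49858 ≈ -0.0022263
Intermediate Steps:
I((0 - 4)*9, 222)/(-99716) = 222/(-99716) = 222*(-1/99716) = -111/49858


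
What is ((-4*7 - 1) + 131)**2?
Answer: 10404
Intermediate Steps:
((-4*7 - 1) + 131)**2 = ((-28 - 1) + 131)**2 = (-29 + 131)**2 = 102**2 = 10404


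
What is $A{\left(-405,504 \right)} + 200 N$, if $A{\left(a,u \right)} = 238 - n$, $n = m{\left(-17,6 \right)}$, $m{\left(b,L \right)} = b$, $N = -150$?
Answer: $-29745$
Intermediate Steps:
$n = -17$
$A{\left(a,u \right)} = 255$ ($A{\left(a,u \right)} = 238 - -17 = 238 + 17 = 255$)
$A{\left(-405,504 \right)} + 200 N = 255 + 200 \left(-150\right) = 255 - 30000 = -29745$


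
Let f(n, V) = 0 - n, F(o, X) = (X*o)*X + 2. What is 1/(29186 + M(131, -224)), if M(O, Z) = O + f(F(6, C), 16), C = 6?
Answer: 1/29099 ≈ 3.4365e-5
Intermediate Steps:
F(o, X) = 2 + o*X**2 (F(o, X) = o*X**2 + 2 = 2 + o*X**2)
f(n, V) = -n
M(O, Z) = -218 + O (M(O, Z) = O - (2 + 6*6**2) = O - (2 + 6*36) = O - (2 + 216) = O - 1*218 = O - 218 = -218 + O)
1/(29186 + M(131, -224)) = 1/(29186 + (-218 + 131)) = 1/(29186 - 87) = 1/29099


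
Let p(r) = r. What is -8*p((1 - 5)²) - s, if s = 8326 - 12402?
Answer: 3948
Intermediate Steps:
s = -4076
-8*p((1 - 5)²) - s = -8*(1 - 5)² - 1*(-4076) = -8*(-4)² + 4076 = -8*16 + 4076 = -128 + 4076 = 3948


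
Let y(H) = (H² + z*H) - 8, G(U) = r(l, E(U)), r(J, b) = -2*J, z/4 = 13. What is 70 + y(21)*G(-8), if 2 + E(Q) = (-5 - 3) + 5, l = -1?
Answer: 3120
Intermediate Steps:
z = 52 (z = 4*13 = 52)
E(Q) = -5 (E(Q) = -2 + ((-5 - 3) + 5) = -2 + (-8 + 5) = -2 - 3 = -5)
G(U) = 2 (G(U) = -2*(-1) = 2)
y(H) = -8 + H² + 52*H (y(H) = (H² + 52*H) - 8 = -8 + H² + 52*H)
70 + y(21)*G(-8) = 70 + (-8 + 21² + 52*21)*2 = 70 + (-8 + 441 + 1092)*2 = 70 + 1525*2 = 70 + 3050 = 3120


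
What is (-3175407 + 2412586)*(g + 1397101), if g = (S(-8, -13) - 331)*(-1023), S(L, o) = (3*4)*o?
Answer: -1445776166942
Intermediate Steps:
S(L, o) = 12*o
g = 498201 (g = (12*(-13) - 331)*(-1023) = (-156 - 331)*(-1023) = -487*(-1023) = 498201)
(-3175407 + 2412586)*(g + 1397101) = (-3175407 + 2412586)*(498201 + 1397101) = -762821*1895302 = -1445776166942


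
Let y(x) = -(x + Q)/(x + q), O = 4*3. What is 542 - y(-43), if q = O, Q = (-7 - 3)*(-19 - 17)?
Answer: 16485/31 ≈ 531.77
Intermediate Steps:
Q = 360 (Q = -10*(-36) = 360)
O = 12
q = 12
y(x) = -(360 + x)/(12 + x) (y(x) = -(x + 360)/(x + 12) = -(360 + x)/(12 + x))
542 - y(-43) = 542 - (-360 - 1*(-43))/(12 - 43) = 542 - (-360 + 43)/(-31) = 542 - (-1)*(-317)/31 = 542 - 1*317/31 = 542 - 317/31 = 16485/31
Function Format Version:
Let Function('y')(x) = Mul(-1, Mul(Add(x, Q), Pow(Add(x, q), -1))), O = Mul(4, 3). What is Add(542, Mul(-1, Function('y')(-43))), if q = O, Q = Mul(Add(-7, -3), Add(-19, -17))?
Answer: Rational(16485, 31) ≈ 531.77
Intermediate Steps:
Q = 360 (Q = Mul(-10, -36) = 360)
O = 12
q = 12
Function('y')(x) = Mul(-1, Pow(Add(12, x), -1), Add(360, x)) (Function('y')(x) = Mul(-1, Mul(Add(x, 360), Pow(Add(x, 12), -1))) = Mul(-1, Mul(Add(360, x), Pow(Add(12, x), -1))) = Mul(-1, Mul(Pow(Add(12, x), -1), Add(360, x))) = Mul(-1, Pow(Add(12, x), -1), Add(360, x)))
Add(542, Mul(-1, Function('y')(-43))) = Add(542, Mul(-1, Mul(Pow(Add(12, -43), -1), Add(-360, Mul(-1, -43))))) = Add(542, Mul(-1, Mul(Pow(-31, -1), Add(-360, 43)))) = Add(542, Mul(-1, Mul(Rational(-1, 31), -317))) = Add(542, Mul(-1, Rational(317, 31))) = Add(542, Rational(-317, 31)) = Rational(16485, 31)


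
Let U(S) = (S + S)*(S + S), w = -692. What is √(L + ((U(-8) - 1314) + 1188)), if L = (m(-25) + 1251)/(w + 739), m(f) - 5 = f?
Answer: √345027/47 ≈ 12.498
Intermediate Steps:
m(f) = 5 + f
U(S) = 4*S² (U(S) = (2*S)*(2*S) = 4*S²)
L = 1231/47 (L = ((5 - 25) + 1251)/(-692 + 739) = (-20 + 1251)/47 = 1231*(1/47) = 1231/47 ≈ 26.191)
√(L + ((U(-8) - 1314) + 1188)) = √(1231/47 + ((4*(-8)² - 1314) + 1188)) = √(1231/47 + ((4*64 - 1314) + 1188)) = √(1231/47 + ((256 - 1314) + 1188)) = √(1231/47 + (-1058 + 1188)) = √(1231/47 + 130) = √(7341/47) = √345027/47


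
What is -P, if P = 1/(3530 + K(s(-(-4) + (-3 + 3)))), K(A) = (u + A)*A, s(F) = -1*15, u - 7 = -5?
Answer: -1/3725 ≈ -0.00026846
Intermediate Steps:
u = 2 (u = 7 - 5 = 2)
s(F) = -15
K(A) = A*(2 + A) (K(A) = (2 + A)*A = A*(2 + A))
P = 1/3725 (P = 1/(3530 - 15*(2 - 15)) = 1/(3530 - 15*(-13)) = 1/(3530 + 195) = 1/3725 ≈ 0.00026846)
-P = -1*1/3725 = -1/3725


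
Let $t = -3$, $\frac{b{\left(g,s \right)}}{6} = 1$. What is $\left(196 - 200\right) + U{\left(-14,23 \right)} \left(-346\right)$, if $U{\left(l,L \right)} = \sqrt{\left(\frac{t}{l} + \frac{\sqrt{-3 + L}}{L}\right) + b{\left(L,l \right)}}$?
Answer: $-4 - \frac{173 \sqrt{644322 + 9016 \sqrt{5}}}{161} \approx -879.92$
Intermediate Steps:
$b{\left(g,s \right)} = 6$ ($b{\left(g,s \right)} = 6 \cdot 1 = 6$)
$U{\left(l,L \right)} = \sqrt{6 - \frac{3}{l} + \frac{\sqrt{-3 + L}}{L}}$ ($U{\left(l,L \right)} = \sqrt{\left(- \frac{3}{l} + \frac{\sqrt{-3 + L}}{L}\right) + 6} = \sqrt{6 - \frac{3}{l} + \frac{\sqrt{-3 + L}}{L}}$)
$\left(196 - 200\right) + U{\left(-14,23 \right)} \left(-346\right) = \left(196 - 200\right) + \sqrt{6 - \frac{3}{-14} + \frac{\sqrt{-3 + 23}}{23}} \left(-346\right) = -4 + \sqrt{6 - - \frac{3}{14} + \frac{\sqrt{20}}{23}} \left(-346\right) = -4 + \sqrt{6 + \frac{3}{14} + \frac{2 \sqrt{5}}{23}} \left(-346\right) = -4 + \sqrt{\frac{87}{14} + \frac{2 \sqrt{5}}{23}} \left(-346\right) = -4 - 346 \sqrt{\frac{87}{14} + \frac{2 \sqrt{5}}{23}}$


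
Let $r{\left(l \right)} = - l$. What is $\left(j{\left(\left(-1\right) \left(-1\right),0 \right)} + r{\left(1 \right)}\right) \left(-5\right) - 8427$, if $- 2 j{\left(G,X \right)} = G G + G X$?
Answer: $- \frac{16839}{2} \approx -8419.5$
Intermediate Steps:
$j{\left(G,X \right)} = - \frac{G^{2}}{2} - \frac{G X}{2}$ ($j{\left(G,X \right)} = - \frac{G G + G X}{2} = - \frac{G^{2} + G X}{2} = - \frac{G^{2}}{2} - \frac{G X}{2}$)
$\left(j{\left(\left(-1\right) \left(-1\right),0 \right)} + r{\left(1 \right)}\right) \left(-5\right) - 8427 = \left(- \frac{\left(-1\right) \left(-1\right) \left(\left(-1\right) \left(-1\right) + 0\right)}{2} - 1\right) \left(-5\right) - 8427 = \left(\left(- \frac{1}{2}\right) 1 \left(1 + 0\right) - 1\right) \left(-5\right) - 8427 = \left(\left(- \frac{1}{2}\right) 1 \cdot 1 - 1\right) \left(-5\right) - 8427 = \left(- \frac{1}{2} - 1\right) \left(-5\right) - 8427 = \left(- \frac{3}{2}\right) \left(-5\right) - 8427 = \frac{15}{2} - 8427 = - \frac{16839}{2}$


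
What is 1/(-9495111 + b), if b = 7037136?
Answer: -1/2457975 ≈ -4.0684e-7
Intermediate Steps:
1/(-9495111 + b) = 1/(-9495111 + 7037136) = 1/(-2457975) = -1/2457975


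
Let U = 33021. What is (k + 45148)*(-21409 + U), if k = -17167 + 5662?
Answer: 390662516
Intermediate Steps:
k = -11505
(k + 45148)*(-21409 + U) = (-11505 + 45148)*(-21409 + 33021) = 33643*11612 = 390662516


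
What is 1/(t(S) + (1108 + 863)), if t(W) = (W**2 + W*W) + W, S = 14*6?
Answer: 1/16167 ≈ 6.1854e-5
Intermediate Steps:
S = 84
t(W) = W + 2*W**2 (t(W) = (W**2 + W**2) + W = 2*W**2 + W = W + 2*W**2)
1/(t(S) + (1108 + 863)) = 1/(84*(1 + 2*84) + (1108 + 863)) = 1/(84*(1 + 168) + 1971) = 1/(84*169 + 1971) = 1/(14196 + 1971) = 1/16167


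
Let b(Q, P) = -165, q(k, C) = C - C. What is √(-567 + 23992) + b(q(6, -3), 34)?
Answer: -165 + 5*√937 ≈ -11.948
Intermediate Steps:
q(k, C) = 0
√(-567 + 23992) + b(q(6, -3), 34) = √(-567 + 23992) - 165 = √23425 - 165 = 5*√937 - 165 = -165 + 5*√937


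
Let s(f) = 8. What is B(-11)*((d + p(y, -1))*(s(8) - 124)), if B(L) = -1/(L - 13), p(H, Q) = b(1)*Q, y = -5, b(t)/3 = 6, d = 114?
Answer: -464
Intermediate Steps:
b(t) = 18 (b(t) = 3*6 = 18)
p(H, Q) = 18*Q
B(L) = -1/(-13 + L)
B(-11)*((d + p(y, -1))*(s(8) - 124)) = (-1/(-13 - 11))*((114 + 18*(-1))*(8 - 124)) = (-1/(-24))*((114 - 18)*(-116)) = (-1*(-1/24))*(96*(-116)) = (1/24)*(-11136) = -464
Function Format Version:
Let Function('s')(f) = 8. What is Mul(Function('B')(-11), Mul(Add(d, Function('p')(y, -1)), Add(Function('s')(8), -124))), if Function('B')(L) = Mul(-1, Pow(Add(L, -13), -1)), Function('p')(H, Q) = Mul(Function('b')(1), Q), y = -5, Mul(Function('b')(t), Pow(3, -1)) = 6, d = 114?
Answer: -464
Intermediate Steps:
Function('b')(t) = 18 (Function('b')(t) = Mul(3, 6) = 18)
Function('p')(H, Q) = Mul(18, Q)
Function('B')(L) = Mul(-1, Pow(Add(-13, L), -1))
Mul(Function('B')(-11), Mul(Add(d, Function('p')(y, -1)), Add(Function('s')(8), -124))) = Mul(Mul(-1, Pow(Add(-13, -11), -1)), Mul(Add(114, Mul(18, -1)), Add(8, -124))) = Mul(Mul(-1, Pow(-24, -1)), Mul(Add(114, -18), -116)) = Mul(Mul(-1, Rational(-1, 24)), Mul(96, -116)) = Mul(Rational(1, 24), -11136) = -464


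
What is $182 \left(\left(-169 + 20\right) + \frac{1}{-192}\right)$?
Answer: $- \frac{2603419}{96} \approx -27119.0$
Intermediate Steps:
$182 \left(\left(-169 + 20\right) + \frac{1}{-192}\right) = 182 \left(-149 - \frac{1}{192}\right) = 182 \left(- \frac{28609}{192}\right) = - \frac{2603419}{96}$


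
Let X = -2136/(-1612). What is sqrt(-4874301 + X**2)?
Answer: 3*I*sqrt(87958896217)/403 ≈ 2207.8*I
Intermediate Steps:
X = 534/403 (X = -2136*(-1/1612) = 534/403 ≈ 1.3251)
sqrt(-4874301 + X**2) = sqrt(-4874301 + (534/403)**2) = sqrt(-4874301 + 285156/162409) = sqrt(-791630065953/162409) = 3*I*sqrt(87958896217)/403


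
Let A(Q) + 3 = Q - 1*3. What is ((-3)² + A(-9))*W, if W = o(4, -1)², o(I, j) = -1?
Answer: -6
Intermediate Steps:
W = 1 (W = (-1)² = 1)
A(Q) = -6 + Q (A(Q) = -3 + (Q - 1*3) = -3 + (Q - 3) = -3 + (-3 + Q) = -6 + Q)
((-3)² + A(-9))*W = ((-3)² + (-6 - 9))*1 = (9 - 15)*1 = -6*1 = -6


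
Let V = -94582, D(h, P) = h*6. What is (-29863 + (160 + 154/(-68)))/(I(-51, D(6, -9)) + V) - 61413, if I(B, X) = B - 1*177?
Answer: -197966252041/3223540 ≈ -61413.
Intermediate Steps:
D(h, P) = 6*h
I(B, X) = -177 + B (I(B, X) = B - 177 = -177 + B)
(-29863 + (160 + 154/(-68)))/(I(-51, D(6, -9)) + V) - 61413 = (-29863 + (160 + 154/(-68)))/((-177 - 51) - 94582) - 61413 = (-29863 + (160 + 154*(-1/68)))/(-228 - 94582) - 61413 = (-29863 + (160 - 77/34))/(-94810) - 61413 = (-29863 + 5363/34)*(-1/94810) - 61413 = -1009979/34*(-1/94810) - 61413 = 1009979/3223540 - 61413 = -197966252041/3223540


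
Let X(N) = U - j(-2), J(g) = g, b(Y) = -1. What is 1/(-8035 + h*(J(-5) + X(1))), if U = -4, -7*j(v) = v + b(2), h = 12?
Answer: -7/57037 ≈ -0.00012273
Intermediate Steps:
j(v) = ⅐ - v/7 (j(v) = -(v - 1)/7 = -(-1 + v)/7 = ⅐ - v/7)
X(N) = -31/7 (X(N) = -4 - (⅐ - ⅐*(-2)) = -4 - (⅐ + 2/7) = -4 - 1*3/7 = -4 - 3/7 = -31/7)
1/(-8035 + h*(J(-5) + X(1))) = 1/(-8035 + 12*(-5 - 31/7)) = 1/(-8035 + 12*(-66/7)) = 1/(-8035 - 792/7) = 1/(-57037/7) = -7/57037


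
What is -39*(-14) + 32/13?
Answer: 7130/13 ≈ 548.46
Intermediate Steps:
-39*(-14) + 32/13 = 546 + 32*(1/13) = 546 + 32/13 = 7130/13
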